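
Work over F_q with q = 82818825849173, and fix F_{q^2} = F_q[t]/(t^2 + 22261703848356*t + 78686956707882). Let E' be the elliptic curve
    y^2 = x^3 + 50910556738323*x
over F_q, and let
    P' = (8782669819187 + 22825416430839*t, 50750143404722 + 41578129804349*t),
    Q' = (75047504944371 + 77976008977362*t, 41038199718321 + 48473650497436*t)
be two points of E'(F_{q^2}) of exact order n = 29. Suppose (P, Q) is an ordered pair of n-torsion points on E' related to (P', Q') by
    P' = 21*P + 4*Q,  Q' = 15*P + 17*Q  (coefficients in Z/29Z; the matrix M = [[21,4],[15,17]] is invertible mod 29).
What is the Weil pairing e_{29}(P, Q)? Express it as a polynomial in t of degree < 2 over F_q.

65457048591861 + 31525458152358*t

The 29-Weil pairing on E[29] over F_{82818825849173} is alternating-bilinear: e_{29}(P',Q') = e_{29}(P,Q)^det(M).
Inverting 7 mod 29: 25. Thus e_{29}(P,Q) = e(P',Q')^{25}.
Run Miller on y^2=x^3+50910556738323*x over F_{82818825849173}: ladder 11101 (5 bits); e = f_P(D_Q)/f_Q(D_P).
f_P(D_Q)/f_Q(D_P) = 74752443042328 + 4757806983911*t.
e_{29}(P,Q) = (74752443042328 + 4757806983911*t)^{25} = 65457048591861 + 31525458152358*t.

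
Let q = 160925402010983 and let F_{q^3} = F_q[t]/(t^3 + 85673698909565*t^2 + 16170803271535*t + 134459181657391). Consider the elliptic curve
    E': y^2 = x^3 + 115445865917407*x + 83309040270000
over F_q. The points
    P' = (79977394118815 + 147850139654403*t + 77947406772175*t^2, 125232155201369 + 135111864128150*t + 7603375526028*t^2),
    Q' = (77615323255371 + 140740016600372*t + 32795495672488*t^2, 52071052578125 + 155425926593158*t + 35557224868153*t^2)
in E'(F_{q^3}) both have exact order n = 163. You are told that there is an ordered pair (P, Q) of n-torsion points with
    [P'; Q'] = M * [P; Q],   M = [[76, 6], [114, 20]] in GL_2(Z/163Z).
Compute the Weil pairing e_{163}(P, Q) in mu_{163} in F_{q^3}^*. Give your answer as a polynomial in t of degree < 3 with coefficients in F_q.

e_{163}(aP+bQ,cP+dQ) = e_{163}(P,Q)^(ad-bc); with (a,b,c,d)=(76,6,114,20) this gives the det-163 law.
det M = 76*20 - 6*114 = 836 = 21 (mod 163); 21^{-1} = 132 (mod 163).
Build f_{163,P'} and f_{163,Q'} via the 8-bit ladder of 163=10100011_2; evaluate at shifted divisors; quotient in F_{160925402010983^3}.
Result: e(P',Q') = 63114655918638 + 40123515629178*t + 77960692425098*t^2.
Finally e_{163}(P,Q) = 104336369933578 + 102056282221738*t + 46372136309034*t^2.

104336369933578 + 102056282221738*t + 46372136309034*t^2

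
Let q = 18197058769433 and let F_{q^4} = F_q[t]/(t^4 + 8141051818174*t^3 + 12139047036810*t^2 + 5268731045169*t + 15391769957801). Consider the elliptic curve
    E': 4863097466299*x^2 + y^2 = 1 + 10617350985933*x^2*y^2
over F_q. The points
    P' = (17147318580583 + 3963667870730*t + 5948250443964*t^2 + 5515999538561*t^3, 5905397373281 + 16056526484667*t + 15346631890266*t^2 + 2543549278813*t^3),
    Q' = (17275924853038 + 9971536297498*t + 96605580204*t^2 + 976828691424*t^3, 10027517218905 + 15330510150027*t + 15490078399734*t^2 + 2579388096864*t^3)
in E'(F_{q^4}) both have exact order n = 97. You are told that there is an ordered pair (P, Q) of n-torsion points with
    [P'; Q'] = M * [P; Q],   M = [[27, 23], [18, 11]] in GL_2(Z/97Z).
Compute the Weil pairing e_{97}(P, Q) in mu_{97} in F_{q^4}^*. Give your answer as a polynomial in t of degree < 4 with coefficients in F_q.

The 97-Weil pairing on E[97] over F_{18197058769433} is alternating-bilinear: e_{97}(P',Q') = e_{97}(P,Q)^det(M).
27*11 - 23*18 = -117; reduced mod 97: det = 77, inverse 63.
Edwards a_E,d_E -> Montgomery A=9776905666297,B=10831416340071 -> Weierstrass 2980630220471,0 via alpha=14711447254994,beta=7659966004808.
Run Miller on y^2=x^3+2980630220471*x over F_{18197058769433}: ladder 1100001 (7 bits); e = f_P(D_Q)/f_Q(D_P).
The quotient is 10791566747075 + 4471232251874*t + 10343016105806*t^2 + 11026544652853*t^3.
Thus e_{97}(P,Q) = 16639488372460 + 5990637274226*t + 17992446676328*t^2 + 9232689441443*t^3.

16639488372460 + 5990637274226*t + 17992446676328*t^2 + 9232689441443*t^3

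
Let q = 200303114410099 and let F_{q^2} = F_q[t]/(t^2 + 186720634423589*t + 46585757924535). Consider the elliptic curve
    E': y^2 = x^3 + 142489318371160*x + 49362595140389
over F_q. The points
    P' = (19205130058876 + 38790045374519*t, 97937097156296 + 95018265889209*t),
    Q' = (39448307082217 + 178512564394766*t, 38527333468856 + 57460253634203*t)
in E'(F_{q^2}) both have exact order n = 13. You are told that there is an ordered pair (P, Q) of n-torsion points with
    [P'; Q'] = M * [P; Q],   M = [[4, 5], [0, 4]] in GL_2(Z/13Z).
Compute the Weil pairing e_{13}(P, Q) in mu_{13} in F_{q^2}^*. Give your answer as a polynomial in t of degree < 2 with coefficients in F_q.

e_{13} is bilinear + alternating on E[13], so e_{13}(4*P + 5*Q, 4*Q) = e_{13}(P,Q)^(4*4-5*0).
4*4 - 5*0 = 16; reduced mod 13: det = 3, inverse 9.
4-bit Miller (1101) on E'/F_{200303114410099} with a'=142489318371160, b'=49362595140389: accumulate tangent/chord ratios at Q'+S and P'+S'.
The quotient is 154501699192833 + 22347081777408*t.
(154501699192833 + 22347081777408*t)^{9} mod (200303114410099,f) = 31652284551804 + 56890942925087*t.

31652284551804 + 56890942925087*t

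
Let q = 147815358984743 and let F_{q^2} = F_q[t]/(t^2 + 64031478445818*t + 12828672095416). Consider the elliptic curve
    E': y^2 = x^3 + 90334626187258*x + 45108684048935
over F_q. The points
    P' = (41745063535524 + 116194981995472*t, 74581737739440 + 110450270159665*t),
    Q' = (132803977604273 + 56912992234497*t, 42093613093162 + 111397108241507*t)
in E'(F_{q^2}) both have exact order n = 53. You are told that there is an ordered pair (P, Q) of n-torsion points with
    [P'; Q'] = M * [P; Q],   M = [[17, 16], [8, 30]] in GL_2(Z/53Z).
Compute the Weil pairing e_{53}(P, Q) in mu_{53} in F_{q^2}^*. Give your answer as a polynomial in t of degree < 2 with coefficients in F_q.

e_{53} is bilinear + alternating on E[53], so e_{53}(17*P + 16*Q, 8*P + 30*Q) = e_{53}(P,Q)^(17*30-16*8).
Inverting 11 mod 53: 29. Thus e_{53}(P,Q) = e(P',Q')^{29}.
Build f_{53,P'} and f_{53,Q'} via the 6-bit ladder of 53=110101_2; evaluate at shifted divisors; quotient in F_{147815358984743^2}.
e_{53}(P',Q') = 102164848413759 + 95625701232473*t.
Thus e_{53}(P,Q) = 62684486407392 + 102534238892597*t.

62684486407392 + 102534238892597*t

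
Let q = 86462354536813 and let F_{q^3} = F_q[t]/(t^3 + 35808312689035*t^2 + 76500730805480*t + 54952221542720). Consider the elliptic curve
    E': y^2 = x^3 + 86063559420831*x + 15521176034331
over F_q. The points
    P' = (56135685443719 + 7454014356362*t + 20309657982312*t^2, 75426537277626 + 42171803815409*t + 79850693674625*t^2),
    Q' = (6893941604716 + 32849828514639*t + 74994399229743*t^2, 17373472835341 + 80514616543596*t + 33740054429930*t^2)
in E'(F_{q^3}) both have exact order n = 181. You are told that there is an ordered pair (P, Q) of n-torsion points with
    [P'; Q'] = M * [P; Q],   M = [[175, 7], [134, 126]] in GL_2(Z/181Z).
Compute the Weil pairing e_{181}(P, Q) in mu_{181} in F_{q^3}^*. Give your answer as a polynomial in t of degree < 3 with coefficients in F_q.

54778376211064 + 26410554594938*t + 19512717901401*t^2

Under M = [[175,7],[134,126]] in GL_2(Z/181), e_{181}(P',Q') = e_{181}(P,Q)^(175*126-7*134 mod 181).
Inverting 116 mod 181: 142. Thus e_{181}(P,Q) = e(P',Q')^{142}.
Run Miller on y^2=x^3+86063559420831*x+15521176034331 over F_{86462354536813}: ladder 10110101 (8 bits); e = f_P(D_Q)/f_Q(D_P).
f_P(D_Q)/f_Q(D_P) = 64045963334780 + 84573284441317*t + 46978801890430*t^2.
(64045963334780 + 84573284441317*t + 46978801890430*t^2)^{142} mod (86462354536813,f) = 54778376211064 + 26410554594938*t + 19512717901401*t^2.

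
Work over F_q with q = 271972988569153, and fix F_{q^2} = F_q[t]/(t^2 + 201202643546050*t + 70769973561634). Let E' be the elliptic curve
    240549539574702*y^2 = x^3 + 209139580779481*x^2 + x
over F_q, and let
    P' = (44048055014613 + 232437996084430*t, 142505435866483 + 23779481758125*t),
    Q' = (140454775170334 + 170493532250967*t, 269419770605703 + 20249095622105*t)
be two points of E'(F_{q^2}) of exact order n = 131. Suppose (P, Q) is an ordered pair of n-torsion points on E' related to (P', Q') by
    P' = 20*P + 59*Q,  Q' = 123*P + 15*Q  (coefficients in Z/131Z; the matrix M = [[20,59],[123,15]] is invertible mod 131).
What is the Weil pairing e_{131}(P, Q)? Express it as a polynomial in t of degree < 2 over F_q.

e_{131}(aP+bQ,cP+dQ) = e_{131}(P,Q)^(ad-bc); with (a,b,c,d)=(20,59,123,15) this gives the det-131 law.
det M = 20*15 - 59*123 = -6957 = 117 (mod 131); 117^{-1} = 28 (mod 131).
(x,y)|->(109253815783874x+252732878934336,109253815783874y) sends E' to y^2=x^3+174568517602610*x+149619827836498.
Run Miller on y^2=x^3+174568517602610*x+149619827836498 over F_{271972988569153}: ladder 10000011 (8 bits); e = f_P(D_Q)/f_Q(D_P).
The quotient is 34576269009246 + 256024032165342*t.
(34576269009246 + 256024032165342*t)^{28} mod (271972988569153,f) = 190045501690911 + 231500844309476*t.

190045501690911 + 231500844309476*t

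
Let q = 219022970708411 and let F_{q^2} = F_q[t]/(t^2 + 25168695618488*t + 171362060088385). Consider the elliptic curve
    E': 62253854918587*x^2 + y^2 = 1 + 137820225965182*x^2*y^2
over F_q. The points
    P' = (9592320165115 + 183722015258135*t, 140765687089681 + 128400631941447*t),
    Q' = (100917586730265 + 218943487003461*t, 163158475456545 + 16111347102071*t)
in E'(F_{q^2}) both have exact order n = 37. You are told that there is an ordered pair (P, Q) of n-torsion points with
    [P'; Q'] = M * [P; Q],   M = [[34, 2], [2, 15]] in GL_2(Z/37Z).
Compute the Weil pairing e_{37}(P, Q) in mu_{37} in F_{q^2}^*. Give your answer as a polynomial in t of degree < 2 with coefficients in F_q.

The 37-Weil pairing on E[37] over F_{219022970708411} is alternating-bilinear: e_{37}(P',Q') = e_{37}(P,Q)^det(M).
det M = 34*15 - 2*2 = 506 = 25 (mod 37); 25^{-1} = 3 (mod 37).
Edwards->Montgomery: u=(1+y)/(1-y), v=u/x -> 187547558739614v^2=u^3+196141284027025u^2+u; then x_W=35864149915454u+215864822404304: y^2=x^3+79479471797946*x+40340063306414.
Double-and-add over 100101: 6-1 doublings, 3-1 additions; each step l_{T,T}/v_{2T} or l_{T,P'}/v at Q'+S for random S.
f_P(D_Q)/f_Q(D_P) = 66559604612406 + 164941596090928*t.
e_{37}(P,Q) = (66559604612406 + 164941596090928*t)^{3} = 206479528175857 + 48991634804108*t.

206479528175857 + 48991634804108*t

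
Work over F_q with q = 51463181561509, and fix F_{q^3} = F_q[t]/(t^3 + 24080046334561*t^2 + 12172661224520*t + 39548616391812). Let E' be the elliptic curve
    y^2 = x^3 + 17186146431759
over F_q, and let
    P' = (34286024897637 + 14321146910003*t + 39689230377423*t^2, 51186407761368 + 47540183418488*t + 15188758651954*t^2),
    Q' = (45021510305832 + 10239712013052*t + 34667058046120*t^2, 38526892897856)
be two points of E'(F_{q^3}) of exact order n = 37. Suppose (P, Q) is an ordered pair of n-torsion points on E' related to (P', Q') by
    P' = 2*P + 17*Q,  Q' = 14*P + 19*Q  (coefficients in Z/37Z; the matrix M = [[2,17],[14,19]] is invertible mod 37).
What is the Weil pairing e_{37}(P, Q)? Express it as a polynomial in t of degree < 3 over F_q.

Under M = [[2,17],[14,19]] in GL_2(Z/37), e_{37}(P',Q') = e_{37}(P,Q)^(2*19-17*14 mod 37).
det(M) mod 37 = 22; its inverse in (Z/37)^* is 32 (check: 22*32 mod 37 = 1).
n = 37 = (100101)_2 (6 bits, wt 3); accumulate f_{37,P'}(Q'+S)/f_{37,P'}(S) along the 5-step ladder.
e_{37}(P',Q') = 14407413625546 + 49296318948845*t + 40300623624960*t^2.
Thus e_{37}(P,Q) = 29400795341370 + 4409581154038*t + 5758838265112*t^2.

29400795341370 + 4409581154038*t + 5758838265112*t^2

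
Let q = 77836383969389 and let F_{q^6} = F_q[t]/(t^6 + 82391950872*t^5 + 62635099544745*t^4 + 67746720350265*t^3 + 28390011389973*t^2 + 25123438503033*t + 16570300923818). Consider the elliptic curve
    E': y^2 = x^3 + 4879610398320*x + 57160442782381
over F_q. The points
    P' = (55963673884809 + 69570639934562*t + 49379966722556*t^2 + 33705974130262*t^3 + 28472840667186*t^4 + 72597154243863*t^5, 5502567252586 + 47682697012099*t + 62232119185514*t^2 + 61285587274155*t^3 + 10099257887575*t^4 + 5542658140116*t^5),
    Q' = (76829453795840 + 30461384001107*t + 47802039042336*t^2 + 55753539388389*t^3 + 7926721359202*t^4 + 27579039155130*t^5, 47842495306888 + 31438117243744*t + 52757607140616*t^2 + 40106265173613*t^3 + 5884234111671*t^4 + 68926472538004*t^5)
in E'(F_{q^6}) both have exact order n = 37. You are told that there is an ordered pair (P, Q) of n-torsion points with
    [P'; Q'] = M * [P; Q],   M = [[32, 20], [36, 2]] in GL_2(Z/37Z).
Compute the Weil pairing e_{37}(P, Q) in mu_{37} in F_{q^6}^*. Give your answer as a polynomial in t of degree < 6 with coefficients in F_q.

73278658917160 + 68556819387965*t + 24215400741182*t^2 + 58062206833792*t^3 + 29056208848372*t^4 + 35463788852914*t^5

The 37-Weil pairing on E[37] over F_{77836383969389} is alternating-bilinear: e_{37}(P',Q') = e_{37}(P,Q)^det(M).
32*2 - 20*36 = -656; reduced mod 37: det = 10, inverse 26.
Double-and-add over 100101: 6-1 doublings, 3-1 additions; each step l_{T,T}/v_{2T} or l_{T,P'}/v at Q'+S for random S.
e_{37}(P',Q') = 14157978749052 + 42306658224591*t + 13503063959288*t^2 + 8815998748519*t^3 + 77287733474047*t^4 + 43637358070740*t^5.
(14157978749052 + 42306658224591*t + 13503063959288*t^2 + 8815998748519*t^3 + 77287733474047*t^4 + 43637358070740*t^5)^{26} mod (77836383969389,f) = 73278658917160 + 68556819387965*t + 24215400741182*t^2 + 58062206833792*t^3 + 29056208848372*t^4 + 35463788852914*t^5.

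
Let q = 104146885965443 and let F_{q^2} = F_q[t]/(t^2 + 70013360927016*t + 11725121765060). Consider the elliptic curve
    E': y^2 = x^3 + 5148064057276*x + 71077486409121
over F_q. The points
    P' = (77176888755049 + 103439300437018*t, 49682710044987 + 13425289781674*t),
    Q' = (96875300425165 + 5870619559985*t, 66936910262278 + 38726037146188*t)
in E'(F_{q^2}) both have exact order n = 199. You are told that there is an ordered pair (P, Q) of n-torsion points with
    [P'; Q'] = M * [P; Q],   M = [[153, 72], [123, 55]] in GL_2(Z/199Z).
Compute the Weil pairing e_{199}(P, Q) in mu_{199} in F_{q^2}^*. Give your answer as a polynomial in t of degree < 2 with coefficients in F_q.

13700097958599 + 90490155000721*t

e_{199} is bilinear + alternating on E[199], so e_{199}(153*P + 72*Q, 123*P + 55*Q) = e_{199}(P,Q)^(153*55-72*123).
det(M) mod 199 = 156; its inverse in (Z/199)^* is 37 (check: 156*37 mod 199 = 1).
Run Miller on y^2=x^3+5148064057276*x+71077486409121 over F_{104146885965443}: ladder 11000111 (8 bits); e = f_P(D_Q)/f_Q(D_P).
Result: e(P',Q') = 36500592791630 + 73325448335561*t.
Hence e(P,Q) = 13700097958599 + 90490155000721*t in F_{104146885965443^2}^*.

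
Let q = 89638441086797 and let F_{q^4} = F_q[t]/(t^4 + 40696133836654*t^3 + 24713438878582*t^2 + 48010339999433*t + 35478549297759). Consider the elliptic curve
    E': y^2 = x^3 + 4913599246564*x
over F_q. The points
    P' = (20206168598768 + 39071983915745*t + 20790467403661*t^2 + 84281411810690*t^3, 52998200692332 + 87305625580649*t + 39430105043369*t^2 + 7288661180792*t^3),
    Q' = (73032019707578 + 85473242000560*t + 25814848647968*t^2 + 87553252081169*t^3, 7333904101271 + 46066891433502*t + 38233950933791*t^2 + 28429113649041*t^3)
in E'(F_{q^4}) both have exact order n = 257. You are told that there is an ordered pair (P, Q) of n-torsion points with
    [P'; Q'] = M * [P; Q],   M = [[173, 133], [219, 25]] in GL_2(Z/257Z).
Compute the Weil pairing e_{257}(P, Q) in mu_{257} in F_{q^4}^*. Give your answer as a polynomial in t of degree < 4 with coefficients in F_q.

e_{257} is bilinear + alternating on E[257], so e_{257}(173*P + 133*Q, 219*P + 25*Q) = e_{257}(P,Q)^(173*25-133*219).
Hence e(P,Q) = e(P',Q')^{85} where 85 = 127^{-1} mod 257.
Run Miller on y^2=x^3+4913599246564*x over F_{89638441086797}: ladder 100000001 (9 bits); e = f_P(D_Q)/f_Q(D_P).
f_P(D_Q)/f_Q(D_P) = 3225221866760 + 89393725283188*t + 36740826141658*t^2 + 44534183790444*t^3.
Finally e_{257}(P,Q) = 28130863052608 + 6214237122610*t + 86115860357181*t^2 + 56957915236549*t^3.

28130863052608 + 6214237122610*t + 86115860357181*t^2 + 56957915236549*t^3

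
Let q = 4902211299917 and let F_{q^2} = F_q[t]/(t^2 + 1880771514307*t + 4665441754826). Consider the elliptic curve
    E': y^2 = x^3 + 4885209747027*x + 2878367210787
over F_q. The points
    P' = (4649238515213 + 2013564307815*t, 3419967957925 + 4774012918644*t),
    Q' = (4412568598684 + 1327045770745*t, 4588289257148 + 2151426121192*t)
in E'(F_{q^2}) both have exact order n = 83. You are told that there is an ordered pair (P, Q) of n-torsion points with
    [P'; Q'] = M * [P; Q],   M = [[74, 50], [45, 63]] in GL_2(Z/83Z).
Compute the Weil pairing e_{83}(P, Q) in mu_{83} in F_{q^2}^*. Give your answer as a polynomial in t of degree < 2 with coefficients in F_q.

4094952917378 + 1699990493058*t

The 83-Weil pairing on E[83] over F_{4902211299917} is alternating-bilinear: e_{83}(P',Q') = e_{83}(P,Q)^det(M).
So e_{83}(P,Q) = e_{83}(P',Q')^{50}, since 5*50 = 1 mod 83.
7-bit Miller (1010011) on E'/F_{4902211299917} with a'=4885209747027, b'=2878367210787: accumulate tangent/chord ratios at Q'+S and P'+S'.
f_P(D_Q)/f_Q(D_P) = 4493795071545 + 248144092436*t.
Raise to 50: e(P,Q) = 4094952917378 + 1699990493058*t in mu_{83}.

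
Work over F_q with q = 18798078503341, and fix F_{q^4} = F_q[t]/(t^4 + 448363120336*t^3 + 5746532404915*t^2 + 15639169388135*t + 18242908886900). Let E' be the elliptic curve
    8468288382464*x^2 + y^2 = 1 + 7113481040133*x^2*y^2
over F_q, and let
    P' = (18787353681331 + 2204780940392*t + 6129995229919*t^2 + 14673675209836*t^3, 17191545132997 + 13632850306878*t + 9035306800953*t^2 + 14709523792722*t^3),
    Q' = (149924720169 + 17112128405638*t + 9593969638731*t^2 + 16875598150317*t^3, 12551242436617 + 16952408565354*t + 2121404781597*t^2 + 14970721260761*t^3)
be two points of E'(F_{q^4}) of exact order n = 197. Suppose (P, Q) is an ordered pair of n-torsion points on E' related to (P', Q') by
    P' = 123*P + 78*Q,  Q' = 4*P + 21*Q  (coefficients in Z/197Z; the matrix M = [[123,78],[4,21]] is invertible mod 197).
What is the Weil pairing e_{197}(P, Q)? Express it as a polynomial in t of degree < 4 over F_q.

16360211618293 + 7044078212465*t + 10112048572561*t^2 + 11027725547897*t^3

Since e_{197}(P,P)=e_{197}(Q,Q)=1 and e_{197}(Q,P)=e_{197}(P,Q)^{-1}, expanding e_{197}(123*P + 78*Q,4*P + 21*Q) leaves e(P,Q)^det(M).
Inverting 104 mod 197: 36. Thus e_{197}(P,Q) = e(P',Q')^{36}.
Map (x,y)_Ed via u=(1+y)/(1-y), v=(1+y)/((1-y)x) to Montgomery A=6698300615295,B=2260630743093; then to (a',b')=(12060512313185,13516703363681).
Miller loop for e_{197} over F_{18798078503341^4}: bits of 197 = 11000101; 7 double steps + 3 add steps, l/v at each.
e_{197}(P',Q') = 10162910097732 + 545626089635*t + 10216436573102*t^2 + 5556684681851*t^3.
Finally e_{197}(P,Q) = 16360211618293 + 7044078212465*t + 10112048572561*t^2 + 11027725547897*t^3.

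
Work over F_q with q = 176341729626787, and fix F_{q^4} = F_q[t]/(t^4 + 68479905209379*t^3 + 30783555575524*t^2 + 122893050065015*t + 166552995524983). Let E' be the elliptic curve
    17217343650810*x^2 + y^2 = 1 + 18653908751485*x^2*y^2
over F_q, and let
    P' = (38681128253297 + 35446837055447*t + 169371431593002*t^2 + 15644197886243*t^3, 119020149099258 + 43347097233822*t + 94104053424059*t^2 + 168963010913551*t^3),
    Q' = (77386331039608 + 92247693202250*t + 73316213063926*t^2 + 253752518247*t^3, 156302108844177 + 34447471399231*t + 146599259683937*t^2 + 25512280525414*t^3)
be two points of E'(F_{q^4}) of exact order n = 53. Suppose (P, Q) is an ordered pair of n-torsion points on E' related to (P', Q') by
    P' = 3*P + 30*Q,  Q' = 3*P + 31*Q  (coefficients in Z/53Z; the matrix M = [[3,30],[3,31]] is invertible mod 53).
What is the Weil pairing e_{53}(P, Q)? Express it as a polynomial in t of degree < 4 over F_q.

164826561397789 + 52897021912280*t + 174430529801115*t^2 + 113817821371622*t^3

Under M = [[3,30],[3,31]] in GL_2(Z/53), e_{53}(P',Q') = e_{53}(P,Q)^(3*31-30*3 mod 53).
det(M) mod 53 = 3; its inverse in (Z/53)^* is 18 (check: 3*18 mod 53 = 1).
Edwards->Montgomery: u=(1+y)/(1-y), v=u/x -> 153904568467185v^2=u^3+64902857038554u^2+u; then x_W=43726291131528u+152929983422705: y^2=x^3+96596144497680*x+25665566222317.
n = 53 = (110101)_2 (6 bits, wt 4); accumulate f_{53,P'}(Q'+S)/f_{53,P'}(S) along the 5-step ladder.
f_P(D_Q)/f_Q(D_P) = 55156679813676 + 32170136234801*t + 61302834927159*t^2 + 93973766042549*t^3.
Thus e_{53}(P,Q) = 164826561397789 + 52897021912280*t + 174430529801115*t^2 + 113817821371622*t^3.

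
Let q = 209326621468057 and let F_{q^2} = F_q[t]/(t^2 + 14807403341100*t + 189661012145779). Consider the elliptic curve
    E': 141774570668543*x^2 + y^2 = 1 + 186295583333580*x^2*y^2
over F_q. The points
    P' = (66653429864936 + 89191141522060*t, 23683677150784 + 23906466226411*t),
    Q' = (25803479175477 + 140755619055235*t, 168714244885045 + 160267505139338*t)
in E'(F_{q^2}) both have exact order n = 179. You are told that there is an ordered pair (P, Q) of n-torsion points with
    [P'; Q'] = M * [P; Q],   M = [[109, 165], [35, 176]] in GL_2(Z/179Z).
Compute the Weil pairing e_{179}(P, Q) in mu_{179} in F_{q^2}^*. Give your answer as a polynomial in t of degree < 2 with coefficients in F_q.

e_{179}(aP+bQ,cP+dQ) = e_{179}(P,Q)^(ad-bc); with (a,b,c,d)=(109,165,35,176) this gives the det-179 law.
Hence e(P,Q) = e(P',Q')^{123} where 123 = 163^{-1} mod 179.
Map (x,y)_Ed via u=(1+y)/(1-y), v=(1+y)/((1-y)x) to Montgomery A=151913352059693,B=13307974426873; then to (a',b')=(178115197998150,59758051493041).
Build f_{179,P'} and f_{179,Q'} via the 8-bit ladder of 179=10110011_2; evaluate at shifted divisors; quotient in F_{209326621468057^2}.
f_P(D_Q)/f_Q(D_P) = 181806883611043 + 150459514263868*t.
Raise to 123: e(P,Q) = 15522909046122 + 1622131702560*t in mu_{179}.

15522909046122 + 1622131702560*t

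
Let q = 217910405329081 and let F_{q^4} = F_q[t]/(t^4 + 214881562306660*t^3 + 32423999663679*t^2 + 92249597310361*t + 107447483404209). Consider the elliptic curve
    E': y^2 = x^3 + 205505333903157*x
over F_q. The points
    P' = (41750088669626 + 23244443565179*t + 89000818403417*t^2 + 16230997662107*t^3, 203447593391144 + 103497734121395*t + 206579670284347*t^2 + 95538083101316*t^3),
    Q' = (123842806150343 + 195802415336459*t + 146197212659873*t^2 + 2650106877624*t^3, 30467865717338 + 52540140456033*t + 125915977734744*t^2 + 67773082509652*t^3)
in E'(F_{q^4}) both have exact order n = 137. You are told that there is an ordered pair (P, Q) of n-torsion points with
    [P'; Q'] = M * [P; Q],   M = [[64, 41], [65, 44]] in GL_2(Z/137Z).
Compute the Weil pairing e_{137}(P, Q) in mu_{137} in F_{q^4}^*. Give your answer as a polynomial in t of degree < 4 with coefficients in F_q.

The 137-Weil pairing on E[137] over F_{217910405329081} is alternating-bilinear: e_{137}(P',Q') = e_{137}(P,Q)^det(M).
So e_{137}(P,Q) = e_{137}(P',Q')^{49}, since 14*49 = 1 mod 137.
Double-and-add over 10001001: 8-1 doublings, 3-1 additions; each step l_{T,T}/v_{2T} or l_{T,P'}/v at Q'+S for random S.
The quotient is 108320763022507 + 115026282031373*t + 25777702187117*t^2 + 1470518010153*t^3.
Raise to 49: e(P,Q) = 9529886058011 + 68202045370658*t + 167933615333315*t^2 + 135001934407444*t^3 in mu_{137}.

9529886058011 + 68202045370658*t + 167933615333315*t^2 + 135001934407444*t^3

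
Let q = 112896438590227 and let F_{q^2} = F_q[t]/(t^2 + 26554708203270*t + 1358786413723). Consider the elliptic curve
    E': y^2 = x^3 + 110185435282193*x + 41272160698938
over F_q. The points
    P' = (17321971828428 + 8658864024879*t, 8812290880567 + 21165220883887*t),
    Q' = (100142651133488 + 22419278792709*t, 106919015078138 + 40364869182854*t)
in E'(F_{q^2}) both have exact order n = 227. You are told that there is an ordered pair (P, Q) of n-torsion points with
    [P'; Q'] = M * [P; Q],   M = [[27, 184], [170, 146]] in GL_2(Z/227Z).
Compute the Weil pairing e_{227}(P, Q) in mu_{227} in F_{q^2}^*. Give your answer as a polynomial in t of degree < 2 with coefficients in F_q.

Alternating bilinearity on E[227] (values in mu_{227} in F_{112896438590227^2}) gives e(P',Q') = e(P,Q)^det(M).
det(M) mod 227 = 129; its inverse in (Z/227)^* is 44 (check: 129*44 mod 227 = 1).
n = 227 = (11100011)_2 (8 bits, wt 5); accumulate f_{227,P'}(Q'+S)/f_{227,P'}(S) along the 7-step ladder.
e_{227}(P',Q') = 110915205391768 + 101734480671697*t.
Raise to 44: e(P,Q) = 68182330893653 + 87377273212576*t in mu_{227}.

68182330893653 + 87377273212576*t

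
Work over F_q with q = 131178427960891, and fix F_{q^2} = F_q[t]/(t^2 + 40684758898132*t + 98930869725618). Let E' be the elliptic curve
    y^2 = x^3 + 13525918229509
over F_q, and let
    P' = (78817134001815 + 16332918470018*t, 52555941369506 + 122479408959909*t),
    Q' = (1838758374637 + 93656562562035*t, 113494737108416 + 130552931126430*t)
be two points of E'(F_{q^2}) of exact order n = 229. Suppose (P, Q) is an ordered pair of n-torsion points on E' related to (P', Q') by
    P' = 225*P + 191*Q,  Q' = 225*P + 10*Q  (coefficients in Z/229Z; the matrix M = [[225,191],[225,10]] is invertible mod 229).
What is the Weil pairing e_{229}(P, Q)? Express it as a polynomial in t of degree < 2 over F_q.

63588250983556 + 62959577857641*t

Since e_{229}(P,P)=e_{229}(Q,Q)=1 and e_{229}(Q,P)=e_{229}(P,Q)^{-1}, expanding e_{229}(225*P + 191*Q,225*P + 10*Q) leaves e(P,Q)^det(M).
Inverting 37 mod 229: 130. Thus e_{229}(P,Q) = e(P',Q')^{130}.
8-bit Miller (11100101) on E'/F_{131178427960891} with a'=0, b'=13525918229509: accumulate tangent/chord ratios at Q'+S and P'+S'.
The quotient is 89033915673229 + 92092767463353*t.
(89033915673229 + 92092767463353*t)^{130} mod (131178427960891,f) = 63588250983556 + 62959577857641*t.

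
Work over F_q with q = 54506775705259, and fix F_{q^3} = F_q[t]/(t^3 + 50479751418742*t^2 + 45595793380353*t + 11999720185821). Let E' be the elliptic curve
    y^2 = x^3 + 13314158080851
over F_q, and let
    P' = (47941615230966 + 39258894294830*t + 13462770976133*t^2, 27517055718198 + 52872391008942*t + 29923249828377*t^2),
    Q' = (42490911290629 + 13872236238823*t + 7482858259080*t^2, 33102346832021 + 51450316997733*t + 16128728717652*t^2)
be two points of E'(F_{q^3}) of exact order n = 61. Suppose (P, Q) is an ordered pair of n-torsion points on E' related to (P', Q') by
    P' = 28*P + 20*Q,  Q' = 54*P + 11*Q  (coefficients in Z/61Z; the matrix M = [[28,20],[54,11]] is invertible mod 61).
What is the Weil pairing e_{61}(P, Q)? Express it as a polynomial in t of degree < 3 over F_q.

19169070500656 + 44516317213321*t + 22584492250362*t^2

e_{61} is bilinear + alternating on E[61], so e_{61}(28*P + 20*Q, 54*P + 11*Q) = e_{61}(P,Q)^(28*11-20*54).
det M = 28*11 - 20*54 = -772 = 21 (mod 61); 21^{-1} = 32 (mod 61).
Run Miller on y^2=x^3+13314158080851 over F_{54506775705259}: ladder 111101 (6 bits); e = f_P(D_Q)/f_Q(D_P).
f_P(D_Q)/f_Q(D_P) = 19270869179013 + 26313952815247*t + 17349508739773*t^2.
(19270869179013 + 26313952815247*t + 17349508739773*t^2)^{32} mod (54506775705259,f) = 19169070500656 + 44516317213321*t + 22584492250362*t^2.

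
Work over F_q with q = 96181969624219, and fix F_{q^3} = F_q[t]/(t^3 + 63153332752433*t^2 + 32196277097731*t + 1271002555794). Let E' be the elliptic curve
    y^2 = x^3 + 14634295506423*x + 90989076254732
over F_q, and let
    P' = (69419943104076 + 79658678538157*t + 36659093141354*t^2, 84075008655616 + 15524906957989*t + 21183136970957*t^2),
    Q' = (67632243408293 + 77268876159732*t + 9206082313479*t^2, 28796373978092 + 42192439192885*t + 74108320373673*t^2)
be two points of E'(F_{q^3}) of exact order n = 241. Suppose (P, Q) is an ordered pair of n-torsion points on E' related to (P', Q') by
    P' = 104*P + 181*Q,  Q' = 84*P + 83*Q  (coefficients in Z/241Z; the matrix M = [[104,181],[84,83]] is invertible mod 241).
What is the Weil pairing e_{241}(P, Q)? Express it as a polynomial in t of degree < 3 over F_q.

41334048613373 + 52288926056342*t + 20826994342313*t^2

e_{241}(aP+bQ,cP+dQ) = e_{241}(P,Q)^(ad-bc); with (a,b,c,d)=(104,181,84,83) this gives the det-241 law.
det M = 104*83 - 181*84 = -6572 = 176 (mod 241); 176^{-1} = 152 (mod 241).
Build f_{241,P'} and f_{241,Q'} via the 8-bit ladder of 241=11110001_2; evaluate at shifted divisors; quotient in F_{96181969624219^3}.
Result: e(P',Q') = 22745095450576 + 7755465470624*t + 71290113866294*t^2.
Finally e_{241}(P,Q) = 41334048613373 + 52288926056342*t + 20826994342313*t^2.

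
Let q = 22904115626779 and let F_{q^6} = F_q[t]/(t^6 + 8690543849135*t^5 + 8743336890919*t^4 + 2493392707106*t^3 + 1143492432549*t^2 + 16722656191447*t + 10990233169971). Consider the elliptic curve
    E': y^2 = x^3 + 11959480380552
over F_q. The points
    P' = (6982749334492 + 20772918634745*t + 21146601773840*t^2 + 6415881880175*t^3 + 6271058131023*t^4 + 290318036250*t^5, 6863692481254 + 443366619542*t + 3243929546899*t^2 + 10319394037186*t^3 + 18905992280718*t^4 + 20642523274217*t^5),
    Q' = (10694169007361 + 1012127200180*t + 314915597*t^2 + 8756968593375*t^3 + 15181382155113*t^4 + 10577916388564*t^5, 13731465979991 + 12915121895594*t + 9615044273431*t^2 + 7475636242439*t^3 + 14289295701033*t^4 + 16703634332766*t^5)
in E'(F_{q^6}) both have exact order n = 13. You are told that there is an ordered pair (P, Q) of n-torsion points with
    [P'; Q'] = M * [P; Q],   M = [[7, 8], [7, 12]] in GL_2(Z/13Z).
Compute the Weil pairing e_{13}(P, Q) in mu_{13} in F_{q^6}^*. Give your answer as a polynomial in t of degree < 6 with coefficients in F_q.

3813507515154 + 13896352876191*t + 2242914930440*t^2 + 20857216482277*t^3 + 18833749203514*t^4 + 18030066481659*t^5

Since e_{13}(P,P)=e_{13}(Q,Q)=1 and e_{13}(Q,P)=e_{13}(P,Q)^{-1}, expanding e_{13}(7*P + 8*Q,7*P + 12*Q) leaves e(P,Q)^det(M).
Hence e(P,Q) = e(P',Q')^{7} where 7 = 2^{-1} mod 13.
4-bit Miller (1101) on E'/F_{22904115626779} with a'=0, b'=11959480380552: accumulate tangent/chord ratios at Q'+S and P'+S'.
The quotient is 6116384148297 + 17910453193876*t + 20868840624028*t^2 + 615252069595*t^3 + 15186107059928*t^4 + 6616474524182*t^5.
Thus e_{13}(P,Q) = 3813507515154 + 13896352876191*t + 2242914930440*t^2 + 20857216482277*t^3 + 18833749203514*t^4 + 18030066481659*t^5.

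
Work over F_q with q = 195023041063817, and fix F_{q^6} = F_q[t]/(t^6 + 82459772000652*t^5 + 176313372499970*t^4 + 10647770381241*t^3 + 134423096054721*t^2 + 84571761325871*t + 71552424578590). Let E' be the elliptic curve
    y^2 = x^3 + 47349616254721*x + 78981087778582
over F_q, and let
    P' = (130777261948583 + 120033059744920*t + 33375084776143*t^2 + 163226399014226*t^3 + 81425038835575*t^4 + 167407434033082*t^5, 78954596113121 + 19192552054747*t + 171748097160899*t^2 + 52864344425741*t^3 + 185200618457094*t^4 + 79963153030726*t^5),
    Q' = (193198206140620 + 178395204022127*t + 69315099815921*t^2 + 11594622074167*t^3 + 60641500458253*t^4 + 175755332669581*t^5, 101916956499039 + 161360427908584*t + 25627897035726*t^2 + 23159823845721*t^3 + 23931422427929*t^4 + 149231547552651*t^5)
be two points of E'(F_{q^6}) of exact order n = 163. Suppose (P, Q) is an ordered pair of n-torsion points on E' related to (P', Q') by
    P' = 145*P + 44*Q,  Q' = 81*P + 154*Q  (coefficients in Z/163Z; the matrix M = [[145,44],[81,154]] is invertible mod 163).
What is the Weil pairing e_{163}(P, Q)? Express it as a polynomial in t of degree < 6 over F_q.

e_{163} is bilinear + alternating on E[163], so e_{163}(145*P + 44*Q, 81*P + 154*Q) = e_{163}(P,Q)^(145*154-44*81).
Hence e(P,Q) = e(P',Q')^{132} where 132 = 21^{-1} mod 163.
Run Miller on y^2=x^3+47349616254721*x+78981087778582 over F_{195023041063817}: ladder 10100011 (8 bits); e = f_P(D_Q)/f_Q(D_P).
f_P(D_Q)/f_Q(D_P) = 109446925815699 + 149071367807145*t + 96924315070469*t^2 + 115501309565164*t^3 + 69946070053255*t^4 + 42180777454237*t^5.
Thus e_{163}(P,Q) = 42172961462735 + 186569433779597*t + 123542964096826*t^2 + 90875071893426*t^3 + 185082154134424*t^4 + 188548598966594*t^5.

42172961462735 + 186569433779597*t + 123542964096826*t^2 + 90875071893426*t^3 + 185082154134424*t^4 + 188548598966594*t^5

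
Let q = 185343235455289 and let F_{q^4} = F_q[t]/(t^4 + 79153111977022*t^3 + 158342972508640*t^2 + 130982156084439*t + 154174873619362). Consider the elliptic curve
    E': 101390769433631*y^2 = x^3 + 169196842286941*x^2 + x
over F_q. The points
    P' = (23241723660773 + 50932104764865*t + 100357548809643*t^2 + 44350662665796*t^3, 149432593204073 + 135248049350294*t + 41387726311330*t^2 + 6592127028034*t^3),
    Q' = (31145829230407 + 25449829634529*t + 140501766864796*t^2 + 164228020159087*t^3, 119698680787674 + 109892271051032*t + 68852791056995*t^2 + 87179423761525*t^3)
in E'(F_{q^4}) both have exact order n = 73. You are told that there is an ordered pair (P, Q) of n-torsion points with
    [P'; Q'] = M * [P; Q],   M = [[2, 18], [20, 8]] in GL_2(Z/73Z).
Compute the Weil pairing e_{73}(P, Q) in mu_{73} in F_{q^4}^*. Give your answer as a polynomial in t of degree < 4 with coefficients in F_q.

172237432832012 + 63655218315985*t + 76243551623733*t^2 + 30501332416950*t^3

e_{73}(aP+bQ,cP+dQ) = e_{73}(P,Q)^(ad-bc); with (a,b,c,d)=(2,18,20,8) this gives the det-73 law.
det(M) mod 73 = 21; its inverse in (Z/73)^* is 7 (check: 21*7 mod 73 = 1).
(x,y)|->(67176941370763x+47919151866064,67176941370763y) sends E' to y^2=x^3+122701795991382.
n = 73 = (1001001)_2 (7 bits, wt 3); accumulate f_{73,P'}(Q'+S)/f_{73,P'}(S) along the 6-step ladder.
Miller gives e_{73}(P',Q') = 94555378494160 + 90768756381174*t + 98559795833592*t^2 + 39693922306307*t^3 in F_{185343235455289^4}.
Raise to 7: e(P,Q) = 172237432832012 + 63655218315985*t + 76243551623733*t^2 + 30501332416950*t^3 in mu_{73}.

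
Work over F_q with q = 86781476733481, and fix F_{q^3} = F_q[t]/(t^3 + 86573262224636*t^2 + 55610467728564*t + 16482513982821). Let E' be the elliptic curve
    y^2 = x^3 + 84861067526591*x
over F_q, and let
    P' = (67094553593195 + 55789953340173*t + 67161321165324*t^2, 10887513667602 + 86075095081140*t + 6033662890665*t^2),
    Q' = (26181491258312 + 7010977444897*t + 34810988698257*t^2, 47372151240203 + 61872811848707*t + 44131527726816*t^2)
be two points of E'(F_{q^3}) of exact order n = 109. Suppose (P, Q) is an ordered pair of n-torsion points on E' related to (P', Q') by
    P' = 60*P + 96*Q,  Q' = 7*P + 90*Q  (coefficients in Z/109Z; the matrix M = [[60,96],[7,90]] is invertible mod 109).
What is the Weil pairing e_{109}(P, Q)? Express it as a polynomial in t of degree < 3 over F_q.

38620636604557 + 37600655919346*t + 60796686862673*t^2

Alternating bilinearity on E[109] (values in mu_{109} in F_{86781476733481^3}) gives e(P',Q') = e(P,Q)^det(M).
60*90 - 96*7 = 4728; reduced mod 109: det = 41, inverse 8.
n = 109 = (1101101)_2 (7 bits, wt 5); accumulate f_{109,P'}(Q'+S)/f_{109,P'}(S) along the 6-step ladder.
Miller gives e_{109}(P',Q') = 3293834437560 + 36370835959818*t + 20859904070080*t^2 in F_{86781476733481^3}.
Thus e_{109}(P,Q) = 38620636604557 + 37600655919346*t + 60796686862673*t^2.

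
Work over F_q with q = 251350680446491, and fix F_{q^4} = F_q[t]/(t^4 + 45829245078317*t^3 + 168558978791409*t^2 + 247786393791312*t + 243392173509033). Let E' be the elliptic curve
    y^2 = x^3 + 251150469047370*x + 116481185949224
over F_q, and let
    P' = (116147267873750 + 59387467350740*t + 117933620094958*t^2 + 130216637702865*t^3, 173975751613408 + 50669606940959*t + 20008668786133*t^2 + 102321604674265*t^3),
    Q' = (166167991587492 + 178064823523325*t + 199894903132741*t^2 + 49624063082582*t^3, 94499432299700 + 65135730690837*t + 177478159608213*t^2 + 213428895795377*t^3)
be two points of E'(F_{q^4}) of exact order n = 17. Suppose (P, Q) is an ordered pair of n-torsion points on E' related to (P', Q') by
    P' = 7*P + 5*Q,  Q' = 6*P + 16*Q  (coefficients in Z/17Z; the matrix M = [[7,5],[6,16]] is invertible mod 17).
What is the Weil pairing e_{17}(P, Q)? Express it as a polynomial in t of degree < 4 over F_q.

e_{17}(aP+bQ,cP+dQ) = e_{17}(P,Q)^(ad-bc); with (a,b,c,d)=(7,5,6,16) this gives the det-17 law.
Hence e(P,Q) = e(P',Q')^{11} where 11 = 14^{-1} mod 17.
5-bit Miller (10001) on E'/F_{251350680446491} with a'=251150469047370, b'=116481185949224: accumulate tangent/chord ratios at Q'+S and P'+S'.
So e_{17}(P',Q') = 242202972375967 + 219674536611943*t + 29779912827501*t^2 + 54019599324964*t^3.
Hence e(P,Q) = 31929405731752 + 151075209524465*t + 39243175940050*t^2 + 64582585285434*t^3 in F_{251350680446491^4}^*.

31929405731752 + 151075209524465*t + 39243175940050*t^2 + 64582585285434*t^3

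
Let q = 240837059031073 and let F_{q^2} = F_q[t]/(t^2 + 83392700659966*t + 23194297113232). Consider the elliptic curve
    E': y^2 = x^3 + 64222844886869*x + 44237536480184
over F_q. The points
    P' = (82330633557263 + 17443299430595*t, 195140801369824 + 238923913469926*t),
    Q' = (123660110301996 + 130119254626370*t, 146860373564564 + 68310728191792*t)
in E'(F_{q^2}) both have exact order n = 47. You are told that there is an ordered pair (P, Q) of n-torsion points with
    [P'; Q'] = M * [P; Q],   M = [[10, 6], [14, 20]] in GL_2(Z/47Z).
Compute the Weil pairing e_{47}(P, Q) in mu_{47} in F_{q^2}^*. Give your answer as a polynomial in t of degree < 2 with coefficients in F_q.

125240078274917 + 191922486964780*t

The 47-Weil pairing on E[47] over F_{240837059031073} is alternating-bilinear: e_{47}(P',Q') = e_{47}(P,Q)^det(M).
10*20 - 6*14 = 116; reduced mod 47: det = 22, inverse 15.
6-bit Miller (101111) on E'/F_{240837059031073} with a'=64222844886869, b'=44237536480184: accumulate tangent/chord ratios at Q'+S and P'+S'.
f_P(D_Q)/f_Q(D_P) = 71905316187624 + 18192222568476*t.
e_{47}(P,Q) = (71905316187624 + 18192222568476*t)^{15} = 125240078274917 + 191922486964780*t.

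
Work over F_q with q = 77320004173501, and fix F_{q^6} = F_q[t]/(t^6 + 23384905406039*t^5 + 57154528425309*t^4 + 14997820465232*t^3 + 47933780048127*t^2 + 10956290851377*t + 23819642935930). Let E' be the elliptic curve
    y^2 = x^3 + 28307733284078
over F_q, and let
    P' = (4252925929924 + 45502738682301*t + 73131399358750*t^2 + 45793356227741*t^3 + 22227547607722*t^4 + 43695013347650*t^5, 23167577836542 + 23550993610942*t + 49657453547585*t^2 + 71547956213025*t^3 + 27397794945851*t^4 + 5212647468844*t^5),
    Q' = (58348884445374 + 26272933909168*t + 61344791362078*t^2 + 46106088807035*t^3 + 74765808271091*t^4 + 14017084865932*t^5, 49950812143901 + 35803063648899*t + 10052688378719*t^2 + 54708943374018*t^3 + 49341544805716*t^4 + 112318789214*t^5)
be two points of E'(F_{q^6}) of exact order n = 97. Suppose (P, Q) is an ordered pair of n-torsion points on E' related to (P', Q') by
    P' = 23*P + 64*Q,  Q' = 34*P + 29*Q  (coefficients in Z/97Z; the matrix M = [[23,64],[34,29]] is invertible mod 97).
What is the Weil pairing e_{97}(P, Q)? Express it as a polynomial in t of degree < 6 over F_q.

e_{97} is bilinear + alternating on E[97], so e_{97}(23*P + 64*Q, 34*P + 29*Q) = e_{97}(P,Q)^(23*29-64*34).
det(M) mod 97 = 43; its inverse in (Z/97)^* is 88 (check: 43*88 mod 97 = 1).
n = 97 = (1100001)_2 (7 bits, wt 3); accumulate f_{97,P'}(Q'+S)/f_{97,P'}(S) along the 6-step ladder.
e_{97}(P',Q') = 30649824180096 + 72592267570715*t + 9245456661340*t^2 + 16203915410103*t^3 + 22245395161441*t^4 + 24825751627484*t^5.
e_{97}(P,Q) = (30649824180096 + 72592267570715*t + 9245456661340*t^2 + 16203915410103*t^3 + 22245395161441*t^4 + 24825751627484*t^5)^{88} = 2175023409164 + 35563616057798*t + 48461812476534*t^2 + 21945812198151*t^3 + 55863824600493*t^4 + 37849410271645*t^5.

2175023409164 + 35563616057798*t + 48461812476534*t^2 + 21945812198151*t^3 + 55863824600493*t^4 + 37849410271645*t^5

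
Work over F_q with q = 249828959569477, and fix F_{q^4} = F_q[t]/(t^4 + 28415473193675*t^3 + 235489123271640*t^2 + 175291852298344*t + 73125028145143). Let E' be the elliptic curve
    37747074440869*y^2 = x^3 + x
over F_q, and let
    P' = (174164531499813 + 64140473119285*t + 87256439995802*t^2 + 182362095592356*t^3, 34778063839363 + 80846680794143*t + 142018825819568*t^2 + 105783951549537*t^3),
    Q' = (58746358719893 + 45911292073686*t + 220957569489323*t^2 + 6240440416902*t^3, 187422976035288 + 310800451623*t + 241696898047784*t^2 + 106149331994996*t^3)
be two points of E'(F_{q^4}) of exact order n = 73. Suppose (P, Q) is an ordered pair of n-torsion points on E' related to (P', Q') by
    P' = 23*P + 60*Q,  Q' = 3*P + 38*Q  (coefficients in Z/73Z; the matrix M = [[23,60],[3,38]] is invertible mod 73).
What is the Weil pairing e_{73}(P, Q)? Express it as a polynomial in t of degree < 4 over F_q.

175127824283408 + 84837724904260*t + 186802661240788*t^2 + 12269949923951*t^3

The 73-Weil pairing on E[73] over F_{249828959569477} is alternating-bilinear: e_{73}(P',Q') = e_{73}(P,Q)^det(M).
Inverting 37 mod 73: 2. Thus e_{73}(P,Q) = e(P',Q')^{2}.
(x,y)|->(71725421888756x,71725421888756y) sends E' to y^2=x^3+207971226887623*x.
Miller loop for e_{73} over F_{249828959569477^4}: bits of 73 = 1001001; 6 double steps + 2 add steps, l/v at each.
So e_{73}(P',Q') = 146107846072695 + 59030109114084*t + 28142116694652*t^2 + 53760540454117*t^3.
(146107846072695 + 59030109114084*t + 28142116694652*t^2 + 53760540454117*t^3)^{2} mod (249828959569477,f) = 175127824283408 + 84837724904260*t + 186802661240788*t^2 + 12269949923951*t^3.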